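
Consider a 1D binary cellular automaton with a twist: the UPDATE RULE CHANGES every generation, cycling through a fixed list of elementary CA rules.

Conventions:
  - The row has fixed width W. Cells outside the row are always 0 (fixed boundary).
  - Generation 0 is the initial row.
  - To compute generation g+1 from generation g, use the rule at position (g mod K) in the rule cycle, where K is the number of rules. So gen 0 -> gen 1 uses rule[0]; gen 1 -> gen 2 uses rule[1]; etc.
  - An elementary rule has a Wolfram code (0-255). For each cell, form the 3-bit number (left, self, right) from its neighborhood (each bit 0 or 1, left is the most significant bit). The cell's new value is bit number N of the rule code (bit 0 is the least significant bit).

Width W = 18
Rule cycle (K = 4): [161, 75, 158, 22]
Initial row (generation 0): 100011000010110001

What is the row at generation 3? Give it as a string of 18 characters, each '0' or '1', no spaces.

Answer: 101111110011110111

Derivation:
Gen 0: 100011000010110001
Gen 1 (rule 161): 001000011001000100
Gen 2 (rule 75): 110011111010011001
Gen 3 (rule 158): 101111110011110111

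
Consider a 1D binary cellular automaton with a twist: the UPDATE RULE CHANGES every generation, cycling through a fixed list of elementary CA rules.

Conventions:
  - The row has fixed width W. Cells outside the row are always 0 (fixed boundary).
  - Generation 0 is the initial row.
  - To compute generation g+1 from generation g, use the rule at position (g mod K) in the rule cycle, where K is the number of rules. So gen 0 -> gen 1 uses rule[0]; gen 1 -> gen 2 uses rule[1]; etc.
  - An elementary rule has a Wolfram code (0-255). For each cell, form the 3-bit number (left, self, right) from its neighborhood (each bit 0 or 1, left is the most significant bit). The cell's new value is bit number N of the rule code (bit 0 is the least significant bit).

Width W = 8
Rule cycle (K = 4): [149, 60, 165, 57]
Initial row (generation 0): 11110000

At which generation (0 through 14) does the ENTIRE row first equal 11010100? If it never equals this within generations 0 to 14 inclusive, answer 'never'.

Gen 0: 11110000
Gen 1 (rule 149): 01101111
Gen 2 (rule 60): 01011000
Gen 3 (rule 165): 01100011
Gen 4 (rule 57): 01011010
Gen 5 (rule 149): 01000011
Gen 6 (rule 60): 01100010
Gen 7 (rule 165): 00001010
Gen 8 (rule 57): 11100101
Gen 9 (rule 149): 01010101
Gen 10 (rule 60): 01111111
Gen 11 (rule 165): 00111110
Gen 12 (rule 57): 10100001
Gen 13 (rule 149): 10111101
Gen 14 (rule 60): 11100011

Answer: never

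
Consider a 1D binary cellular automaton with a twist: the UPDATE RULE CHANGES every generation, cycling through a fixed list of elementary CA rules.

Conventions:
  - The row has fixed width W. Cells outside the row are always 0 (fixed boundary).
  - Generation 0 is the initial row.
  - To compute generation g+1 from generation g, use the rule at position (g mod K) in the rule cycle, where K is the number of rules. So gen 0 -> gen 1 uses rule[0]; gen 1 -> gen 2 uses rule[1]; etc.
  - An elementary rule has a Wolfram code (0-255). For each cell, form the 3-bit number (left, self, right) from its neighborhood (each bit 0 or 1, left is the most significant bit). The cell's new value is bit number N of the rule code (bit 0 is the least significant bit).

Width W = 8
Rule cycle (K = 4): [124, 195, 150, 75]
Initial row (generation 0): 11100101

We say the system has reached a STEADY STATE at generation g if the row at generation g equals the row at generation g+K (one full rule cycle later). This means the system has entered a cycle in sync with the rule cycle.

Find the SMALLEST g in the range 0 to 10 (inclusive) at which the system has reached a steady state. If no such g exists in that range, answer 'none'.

Answer: 0

Derivation:
Gen 0: 11100101
Gen 1 (rule 124): 10110111
Gen 2 (rule 195): 00010011
Gen 3 (rule 150): 00111100
Gen 4 (rule 75): 11100101
Gen 5 (rule 124): 10110111
Gen 6 (rule 195): 00010011
Gen 7 (rule 150): 00111100
Gen 8 (rule 75): 11100101
Gen 9 (rule 124): 10110111
Gen 10 (rule 195): 00010011
Gen 11 (rule 150): 00111100
Gen 12 (rule 75): 11100101
Gen 13 (rule 124): 10110111
Gen 14 (rule 195): 00010011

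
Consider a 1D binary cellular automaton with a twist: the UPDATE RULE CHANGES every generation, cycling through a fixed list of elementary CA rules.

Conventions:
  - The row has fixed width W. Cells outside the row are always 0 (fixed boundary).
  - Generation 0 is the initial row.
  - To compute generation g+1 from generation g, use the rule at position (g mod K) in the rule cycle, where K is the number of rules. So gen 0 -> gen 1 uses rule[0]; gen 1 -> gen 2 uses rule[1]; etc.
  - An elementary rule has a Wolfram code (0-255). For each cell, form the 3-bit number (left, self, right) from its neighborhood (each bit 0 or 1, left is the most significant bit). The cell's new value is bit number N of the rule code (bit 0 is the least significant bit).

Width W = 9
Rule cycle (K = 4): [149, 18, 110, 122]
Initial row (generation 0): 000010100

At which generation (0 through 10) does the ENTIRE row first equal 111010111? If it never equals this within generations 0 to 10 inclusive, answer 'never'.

Answer: 1

Derivation:
Gen 0: 000010100
Gen 1 (rule 149): 111010111
Gen 2 (rule 18): 000000000
Gen 3 (rule 110): 000000000
Gen 4 (rule 122): 000000000
Gen 5 (rule 149): 111111111
Gen 6 (rule 18): 000000000
Gen 7 (rule 110): 000000000
Gen 8 (rule 122): 000000000
Gen 9 (rule 149): 111111111
Gen 10 (rule 18): 000000000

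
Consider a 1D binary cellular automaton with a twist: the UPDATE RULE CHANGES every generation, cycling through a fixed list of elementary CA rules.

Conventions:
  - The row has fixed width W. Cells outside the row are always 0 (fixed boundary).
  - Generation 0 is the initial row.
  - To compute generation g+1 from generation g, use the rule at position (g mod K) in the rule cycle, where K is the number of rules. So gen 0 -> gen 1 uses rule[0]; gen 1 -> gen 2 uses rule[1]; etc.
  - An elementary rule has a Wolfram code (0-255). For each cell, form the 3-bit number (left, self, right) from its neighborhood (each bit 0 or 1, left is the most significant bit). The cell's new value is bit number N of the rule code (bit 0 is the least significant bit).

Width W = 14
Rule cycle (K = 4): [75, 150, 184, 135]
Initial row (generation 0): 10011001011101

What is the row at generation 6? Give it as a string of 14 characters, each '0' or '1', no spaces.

Gen 0: 10011001011101
Gen 1 (rule 75): 00111010010100
Gen 2 (rule 150): 01010011110110
Gen 3 (rule 184): 00101011101101
Gen 4 (rule 135): 11101001000001
Gen 5 (rule 75): 10100010011110
Gen 6 (rule 150): 10110111101101

Answer: 10110111101101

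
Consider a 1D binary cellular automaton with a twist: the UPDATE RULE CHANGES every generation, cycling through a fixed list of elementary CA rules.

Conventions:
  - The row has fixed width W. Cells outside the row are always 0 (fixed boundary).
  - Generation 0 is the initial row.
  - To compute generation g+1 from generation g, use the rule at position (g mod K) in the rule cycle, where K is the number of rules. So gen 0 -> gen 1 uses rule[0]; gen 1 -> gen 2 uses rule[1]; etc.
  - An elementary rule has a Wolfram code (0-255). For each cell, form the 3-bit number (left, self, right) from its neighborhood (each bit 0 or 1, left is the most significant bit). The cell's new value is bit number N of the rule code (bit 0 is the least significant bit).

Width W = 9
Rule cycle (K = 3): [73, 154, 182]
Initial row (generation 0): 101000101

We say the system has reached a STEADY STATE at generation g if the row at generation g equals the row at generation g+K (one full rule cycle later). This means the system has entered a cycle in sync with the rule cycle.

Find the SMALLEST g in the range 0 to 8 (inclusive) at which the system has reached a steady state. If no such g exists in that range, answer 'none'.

Answer: 2

Derivation:
Gen 0: 101000101
Gen 1 (rule 73): 000010000
Gen 2 (rule 154): 000101000
Gen 3 (rule 182): 001111100
Gen 4 (rule 73): 101000101
Gen 5 (rule 154): 000101000
Gen 6 (rule 182): 001111100
Gen 7 (rule 73): 101000101
Gen 8 (rule 154): 000101000
Gen 9 (rule 182): 001111100
Gen 10 (rule 73): 101000101
Gen 11 (rule 154): 000101000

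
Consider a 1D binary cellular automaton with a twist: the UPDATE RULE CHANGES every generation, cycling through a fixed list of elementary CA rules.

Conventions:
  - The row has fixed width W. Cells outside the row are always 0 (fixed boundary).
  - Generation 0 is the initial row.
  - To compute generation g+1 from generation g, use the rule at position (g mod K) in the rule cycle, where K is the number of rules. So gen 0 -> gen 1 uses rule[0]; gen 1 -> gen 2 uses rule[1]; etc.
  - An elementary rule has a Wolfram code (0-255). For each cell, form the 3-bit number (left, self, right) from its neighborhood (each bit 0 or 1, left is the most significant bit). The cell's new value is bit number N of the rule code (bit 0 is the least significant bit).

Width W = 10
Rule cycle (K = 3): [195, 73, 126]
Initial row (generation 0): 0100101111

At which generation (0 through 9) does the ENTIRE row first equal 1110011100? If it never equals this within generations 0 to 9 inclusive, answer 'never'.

Gen 0: 0100101111
Gen 1 (rule 195): 1001000111
Gen 2 (rule 73): 0000010101
Gen 3 (rule 126): 0000111111
Gen 4 (rule 195): 1111011111
Gen 5 (rule 73): 1001010001
Gen 6 (rule 126): 1111111011
Gen 7 (rule 195): 0111111001
Gen 8 (rule 73): 0100001000
Gen 9 (rule 126): 1110011100

Answer: 9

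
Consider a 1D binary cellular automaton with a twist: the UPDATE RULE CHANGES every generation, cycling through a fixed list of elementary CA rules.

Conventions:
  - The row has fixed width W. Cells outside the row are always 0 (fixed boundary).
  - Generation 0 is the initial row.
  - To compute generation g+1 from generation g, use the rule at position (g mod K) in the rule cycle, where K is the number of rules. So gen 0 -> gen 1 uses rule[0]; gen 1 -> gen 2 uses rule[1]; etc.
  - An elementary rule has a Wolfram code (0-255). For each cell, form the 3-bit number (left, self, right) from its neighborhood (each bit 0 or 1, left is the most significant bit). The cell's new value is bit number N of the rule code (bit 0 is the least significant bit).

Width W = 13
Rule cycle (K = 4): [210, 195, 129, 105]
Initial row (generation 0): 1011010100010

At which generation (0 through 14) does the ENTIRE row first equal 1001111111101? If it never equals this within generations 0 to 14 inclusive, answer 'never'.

Gen 0: 1011010100010
Gen 1 (rule 210): 0001000010101
Gen 2 (rule 195): 1110011100000
Gen 3 (rule 129): 0100001001111
Gen 4 (rule 105): 0001100001001
Gen 5 (rule 210): 0010110010110
Gen 6 (rule 195): 1100010100010
Gen 7 (rule 129): 0001000001000
Gen 8 (rule 105): 1100011100011
Gen 9 (rule 210): 0110101110101
Gen 10 (rule 195): 1010000110000
Gen 11 (rule 129): 0000110000111
Gen 12 (rule 105): 1110110110101
Gen 13 (rule 210): 0110010010000
Gen 14 (rule 195): 1010100100111

Answer: never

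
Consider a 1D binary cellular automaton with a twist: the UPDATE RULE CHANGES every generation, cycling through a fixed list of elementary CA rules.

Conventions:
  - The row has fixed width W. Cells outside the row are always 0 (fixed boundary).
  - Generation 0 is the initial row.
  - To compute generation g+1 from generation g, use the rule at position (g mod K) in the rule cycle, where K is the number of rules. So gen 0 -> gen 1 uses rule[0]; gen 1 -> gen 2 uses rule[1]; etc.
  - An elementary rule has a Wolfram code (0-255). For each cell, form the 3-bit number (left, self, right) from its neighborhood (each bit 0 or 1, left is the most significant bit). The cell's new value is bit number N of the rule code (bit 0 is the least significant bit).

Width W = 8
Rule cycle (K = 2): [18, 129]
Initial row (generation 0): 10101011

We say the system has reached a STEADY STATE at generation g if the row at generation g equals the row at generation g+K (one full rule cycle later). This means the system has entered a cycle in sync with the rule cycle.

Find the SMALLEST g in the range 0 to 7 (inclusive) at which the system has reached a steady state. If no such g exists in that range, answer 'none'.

Answer: 1

Derivation:
Gen 0: 10101011
Gen 1 (rule 18): 00000000
Gen 2 (rule 129): 11111111
Gen 3 (rule 18): 00000000
Gen 4 (rule 129): 11111111
Gen 5 (rule 18): 00000000
Gen 6 (rule 129): 11111111
Gen 7 (rule 18): 00000000
Gen 8 (rule 129): 11111111
Gen 9 (rule 18): 00000000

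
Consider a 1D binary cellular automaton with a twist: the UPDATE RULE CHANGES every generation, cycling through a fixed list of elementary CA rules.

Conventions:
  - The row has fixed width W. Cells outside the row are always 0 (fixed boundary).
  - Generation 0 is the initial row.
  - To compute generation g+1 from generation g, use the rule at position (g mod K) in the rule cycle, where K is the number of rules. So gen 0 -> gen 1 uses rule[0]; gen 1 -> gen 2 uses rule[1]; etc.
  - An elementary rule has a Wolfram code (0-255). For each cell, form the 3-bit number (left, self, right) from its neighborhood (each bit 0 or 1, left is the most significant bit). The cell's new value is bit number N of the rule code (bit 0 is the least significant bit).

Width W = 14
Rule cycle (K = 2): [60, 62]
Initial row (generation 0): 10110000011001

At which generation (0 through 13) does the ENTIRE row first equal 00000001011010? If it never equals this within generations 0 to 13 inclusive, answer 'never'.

Answer: never

Derivation:
Gen 0: 10110000011001
Gen 1 (rule 60): 11101000010101
Gen 2 (rule 62): 10011100111111
Gen 3 (rule 60): 11010010100000
Gen 4 (rule 62): 10111111110000
Gen 5 (rule 60): 11100000001000
Gen 6 (rule 62): 10010000011100
Gen 7 (rule 60): 11011000010010
Gen 8 (rule 62): 10110100111111
Gen 9 (rule 60): 11101110100000
Gen 10 (rule 62): 10011001110000
Gen 11 (rule 60): 11010101001000
Gen 12 (rule 62): 10111111111100
Gen 13 (rule 60): 11100000000010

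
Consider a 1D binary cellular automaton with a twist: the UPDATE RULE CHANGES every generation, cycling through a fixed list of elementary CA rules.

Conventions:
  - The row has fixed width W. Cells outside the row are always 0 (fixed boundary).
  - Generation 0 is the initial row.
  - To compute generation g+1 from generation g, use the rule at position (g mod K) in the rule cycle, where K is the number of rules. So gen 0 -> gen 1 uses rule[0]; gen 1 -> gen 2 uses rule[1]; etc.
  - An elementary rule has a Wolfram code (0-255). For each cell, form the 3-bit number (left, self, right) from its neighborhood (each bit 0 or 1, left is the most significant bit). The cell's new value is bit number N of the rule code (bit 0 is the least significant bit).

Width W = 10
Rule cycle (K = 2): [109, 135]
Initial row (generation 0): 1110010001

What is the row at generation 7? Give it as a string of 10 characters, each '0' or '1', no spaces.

Answer: 1111000010

Derivation:
Gen 0: 1110010001
Gen 1 (rule 109): 1010010101
Gen 2 (rule 135): 1010110101
Gen 3 (rule 109): 1111111111
Gen 4 (rule 135): 0111111110
Gen 5 (rule 109): 0100000010
Gen 6 (rule 135): 1101111110
Gen 7 (rule 109): 1111000010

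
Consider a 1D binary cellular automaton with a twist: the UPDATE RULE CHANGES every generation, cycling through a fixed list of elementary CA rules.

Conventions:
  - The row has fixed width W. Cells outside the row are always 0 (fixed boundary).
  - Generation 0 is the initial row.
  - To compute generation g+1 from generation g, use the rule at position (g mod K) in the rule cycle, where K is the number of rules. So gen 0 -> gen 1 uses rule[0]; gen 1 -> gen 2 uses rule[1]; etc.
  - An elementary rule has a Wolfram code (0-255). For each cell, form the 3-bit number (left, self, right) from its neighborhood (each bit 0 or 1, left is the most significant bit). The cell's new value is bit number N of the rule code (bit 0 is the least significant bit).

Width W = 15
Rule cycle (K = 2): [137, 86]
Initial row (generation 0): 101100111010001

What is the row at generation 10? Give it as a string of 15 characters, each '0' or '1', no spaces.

Gen 0: 101100111010001
Gen 1 (rule 137): 001000110000100
Gen 2 (rule 86): 011101011001110
Gen 3 (rule 137): 011000010001100
Gen 4 (rule 86): 101100111010110
Gen 5 (rule 137): 001000110000100
Gen 6 (rule 86): 011101011001110
Gen 7 (rule 137): 011000010001100
Gen 8 (rule 86): 101100111010110
Gen 9 (rule 137): 001000110000100
Gen 10 (rule 86): 011101011001110

Answer: 011101011001110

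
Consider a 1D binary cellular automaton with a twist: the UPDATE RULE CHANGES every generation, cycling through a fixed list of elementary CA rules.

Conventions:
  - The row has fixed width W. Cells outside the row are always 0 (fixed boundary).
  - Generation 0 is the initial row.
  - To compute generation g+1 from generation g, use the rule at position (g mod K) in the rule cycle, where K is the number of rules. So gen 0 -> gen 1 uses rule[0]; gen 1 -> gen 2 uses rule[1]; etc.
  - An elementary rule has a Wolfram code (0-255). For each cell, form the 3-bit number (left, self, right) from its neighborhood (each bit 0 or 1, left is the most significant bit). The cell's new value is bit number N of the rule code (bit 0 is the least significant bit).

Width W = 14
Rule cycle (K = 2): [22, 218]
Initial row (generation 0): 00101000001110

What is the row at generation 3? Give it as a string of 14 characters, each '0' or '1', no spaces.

Gen 0: 00101000001110
Gen 1 (rule 22): 01101100010001
Gen 2 (rule 218): 11101110101010
Gen 3 (rule 22): 00000000101011

Answer: 00000000101011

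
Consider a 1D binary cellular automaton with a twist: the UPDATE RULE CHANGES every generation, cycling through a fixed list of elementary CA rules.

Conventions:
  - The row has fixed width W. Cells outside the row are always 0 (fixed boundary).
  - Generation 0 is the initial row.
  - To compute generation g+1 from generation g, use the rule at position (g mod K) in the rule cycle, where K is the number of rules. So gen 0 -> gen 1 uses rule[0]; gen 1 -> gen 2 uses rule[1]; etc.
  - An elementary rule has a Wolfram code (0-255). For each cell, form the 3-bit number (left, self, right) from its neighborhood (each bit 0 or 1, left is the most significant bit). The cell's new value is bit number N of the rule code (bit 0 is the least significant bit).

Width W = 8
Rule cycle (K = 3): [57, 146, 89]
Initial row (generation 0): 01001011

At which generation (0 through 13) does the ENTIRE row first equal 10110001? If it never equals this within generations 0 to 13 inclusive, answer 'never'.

Answer: 11

Derivation:
Gen 0: 01001011
Gen 1 (rule 57): 00100110
Gen 2 (rule 146): 01011001
Gen 3 (rule 89): 00011100
Gen 4 (rule 57): 11010011
Gen 5 (rule 146): 00001100
Gen 6 (rule 89): 11101111
Gen 7 (rule 57): 10011000
Gen 8 (rule 146): 01100100
Gen 9 (rule 89): 01110011
Gen 10 (rule 57): 01001010
Gen 11 (rule 146): 10110001
Gen 12 (rule 89): 00111100
Gen 13 (rule 57): 10100011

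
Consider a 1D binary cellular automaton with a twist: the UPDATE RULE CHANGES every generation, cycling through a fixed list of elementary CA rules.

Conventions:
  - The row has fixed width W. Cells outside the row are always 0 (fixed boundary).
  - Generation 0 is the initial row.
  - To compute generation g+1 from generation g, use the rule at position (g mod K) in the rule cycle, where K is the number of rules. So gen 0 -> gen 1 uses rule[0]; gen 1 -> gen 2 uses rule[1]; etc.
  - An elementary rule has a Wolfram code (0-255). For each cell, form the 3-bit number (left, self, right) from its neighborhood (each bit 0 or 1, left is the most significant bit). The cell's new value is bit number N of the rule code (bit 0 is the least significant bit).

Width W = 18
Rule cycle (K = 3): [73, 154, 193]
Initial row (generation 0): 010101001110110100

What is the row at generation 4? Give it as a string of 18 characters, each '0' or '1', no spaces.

Answer: 100001010110111111

Derivation:
Gen 0: 010101001110110100
Gen 1 (rule 73): 000000001010110001
Gen 2 (rule 154): 000000010000101010
Gen 3 (rule 193): 111111000110000000
Gen 4 (rule 73): 100001010110111111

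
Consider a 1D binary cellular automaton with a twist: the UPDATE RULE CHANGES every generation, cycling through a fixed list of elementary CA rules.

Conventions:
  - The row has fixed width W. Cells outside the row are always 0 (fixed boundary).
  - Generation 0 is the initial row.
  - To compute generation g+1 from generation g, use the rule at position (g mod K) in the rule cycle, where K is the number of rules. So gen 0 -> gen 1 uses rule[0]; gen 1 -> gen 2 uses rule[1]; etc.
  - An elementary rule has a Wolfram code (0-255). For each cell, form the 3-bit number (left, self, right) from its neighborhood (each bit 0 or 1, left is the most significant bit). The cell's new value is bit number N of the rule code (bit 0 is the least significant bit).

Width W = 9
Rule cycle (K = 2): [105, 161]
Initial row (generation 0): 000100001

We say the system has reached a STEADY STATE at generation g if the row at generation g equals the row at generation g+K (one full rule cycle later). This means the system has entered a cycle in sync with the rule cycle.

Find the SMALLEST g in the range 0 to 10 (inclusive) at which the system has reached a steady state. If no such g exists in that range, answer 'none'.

Answer: 0

Derivation:
Gen 0: 000100001
Gen 1 (rule 105): 110001100
Gen 2 (rule 161): 000100001
Gen 3 (rule 105): 110001100
Gen 4 (rule 161): 000100001
Gen 5 (rule 105): 110001100
Gen 6 (rule 161): 000100001
Gen 7 (rule 105): 110001100
Gen 8 (rule 161): 000100001
Gen 9 (rule 105): 110001100
Gen 10 (rule 161): 000100001
Gen 11 (rule 105): 110001100
Gen 12 (rule 161): 000100001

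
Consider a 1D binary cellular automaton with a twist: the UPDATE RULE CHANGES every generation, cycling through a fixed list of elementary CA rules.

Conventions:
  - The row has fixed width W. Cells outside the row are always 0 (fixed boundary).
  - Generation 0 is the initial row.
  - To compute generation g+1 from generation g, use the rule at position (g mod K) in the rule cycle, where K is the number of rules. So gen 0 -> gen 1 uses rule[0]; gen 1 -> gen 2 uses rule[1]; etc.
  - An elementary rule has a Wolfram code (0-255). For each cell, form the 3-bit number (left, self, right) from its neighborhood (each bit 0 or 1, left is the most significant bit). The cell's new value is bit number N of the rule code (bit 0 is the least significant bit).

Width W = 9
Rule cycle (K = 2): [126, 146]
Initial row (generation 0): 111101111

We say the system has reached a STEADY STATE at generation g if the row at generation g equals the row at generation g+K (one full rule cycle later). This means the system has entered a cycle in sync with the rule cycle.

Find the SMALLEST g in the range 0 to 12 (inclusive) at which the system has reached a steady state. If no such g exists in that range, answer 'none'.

Answer: 9

Derivation:
Gen 0: 111101111
Gen 1 (rule 126): 100111001
Gen 2 (rule 146): 011010110
Gen 3 (rule 126): 111111111
Gen 4 (rule 146): 011111110
Gen 5 (rule 126): 110000011
Gen 6 (rule 146): 001000100
Gen 7 (rule 126): 011101110
Gen 8 (rule 146): 101000101
Gen 9 (rule 126): 111101111
Gen 10 (rule 146): 011000110
Gen 11 (rule 126): 111101111
Gen 12 (rule 146): 011000110
Gen 13 (rule 126): 111101111
Gen 14 (rule 146): 011000110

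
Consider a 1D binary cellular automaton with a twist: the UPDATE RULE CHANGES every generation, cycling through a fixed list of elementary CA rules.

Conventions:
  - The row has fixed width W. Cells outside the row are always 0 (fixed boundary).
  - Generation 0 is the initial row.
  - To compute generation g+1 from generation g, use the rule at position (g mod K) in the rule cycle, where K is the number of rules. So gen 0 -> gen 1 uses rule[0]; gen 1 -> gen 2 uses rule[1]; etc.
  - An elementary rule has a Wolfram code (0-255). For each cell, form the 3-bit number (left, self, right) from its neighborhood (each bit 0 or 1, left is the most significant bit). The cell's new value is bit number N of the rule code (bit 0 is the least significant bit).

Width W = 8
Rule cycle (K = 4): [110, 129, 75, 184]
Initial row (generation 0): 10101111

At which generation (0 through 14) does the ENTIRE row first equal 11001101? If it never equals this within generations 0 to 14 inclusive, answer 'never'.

Answer: never

Derivation:
Gen 0: 10101111
Gen 1 (rule 110): 11111001
Gen 2 (rule 129): 01110000
Gen 3 (rule 75): 11010111
Gen 4 (rule 184): 10101110
Gen 5 (rule 110): 11111010
Gen 6 (rule 129): 01110000
Gen 7 (rule 75): 11010111
Gen 8 (rule 184): 10101110
Gen 9 (rule 110): 11111010
Gen 10 (rule 129): 01110000
Gen 11 (rule 75): 11010111
Gen 12 (rule 184): 10101110
Gen 13 (rule 110): 11111010
Gen 14 (rule 129): 01110000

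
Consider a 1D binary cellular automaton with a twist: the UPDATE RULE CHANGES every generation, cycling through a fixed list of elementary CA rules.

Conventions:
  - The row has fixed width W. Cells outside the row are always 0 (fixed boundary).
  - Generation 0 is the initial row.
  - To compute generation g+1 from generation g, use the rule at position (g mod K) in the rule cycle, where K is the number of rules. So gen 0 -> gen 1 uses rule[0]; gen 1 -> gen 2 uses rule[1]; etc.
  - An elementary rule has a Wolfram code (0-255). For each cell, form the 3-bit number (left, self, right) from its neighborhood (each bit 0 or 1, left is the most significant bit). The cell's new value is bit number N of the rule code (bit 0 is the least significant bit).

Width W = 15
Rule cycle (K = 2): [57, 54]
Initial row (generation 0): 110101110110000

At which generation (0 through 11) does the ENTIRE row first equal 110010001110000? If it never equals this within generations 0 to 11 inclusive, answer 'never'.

Answer: 10

Derivation:
Gen 0: 110101110110000
Gen 1 (rule 57): 101011001101111
Gen 2 (rule 54): 111100110010000
Gen 3 (rule 57): 100010101001111
Gen 4 (rule 54): 110111111110000
Gen 5 (rule 57): 101100000001111
Gen 6 (rule 54): 110010000010000
Gen 7 (rule 57): 101001111001111
Gen 8 (rule 54): 111110000110000
Gen 9 (rule 57): 100001110101111
Gen 10 (rule 54): 110010001110000
Gen 11 (rule 57): 101001101001111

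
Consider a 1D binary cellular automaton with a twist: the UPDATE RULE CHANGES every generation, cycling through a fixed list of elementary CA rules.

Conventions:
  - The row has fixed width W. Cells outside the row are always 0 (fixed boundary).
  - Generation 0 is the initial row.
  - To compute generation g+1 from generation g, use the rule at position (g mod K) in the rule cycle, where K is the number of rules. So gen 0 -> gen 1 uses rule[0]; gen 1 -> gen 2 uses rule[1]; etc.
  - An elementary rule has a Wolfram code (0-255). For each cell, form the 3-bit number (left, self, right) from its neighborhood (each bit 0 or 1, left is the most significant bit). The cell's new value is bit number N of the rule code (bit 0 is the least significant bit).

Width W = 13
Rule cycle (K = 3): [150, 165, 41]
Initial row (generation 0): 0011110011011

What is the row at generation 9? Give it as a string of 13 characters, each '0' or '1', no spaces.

Answer: 1000000101001

Derivation:
Gen 0: 0011110011011
Gen 1 (rule 150): 0101101100000
Gen 2 (rule 165): 0110010001111
Gen 3 (rule 41): 0100000101000
Gen 4 (rule 150): 1110001101100
Gen 5 (rule 165): 0100100010001
Gen 6 (rule 41): 0000001000100
Gen 7 (rule 150): 0000011101110
Gen 8 (rule 165): 1111001010100
Gen 9 (rule 41): 1000000101001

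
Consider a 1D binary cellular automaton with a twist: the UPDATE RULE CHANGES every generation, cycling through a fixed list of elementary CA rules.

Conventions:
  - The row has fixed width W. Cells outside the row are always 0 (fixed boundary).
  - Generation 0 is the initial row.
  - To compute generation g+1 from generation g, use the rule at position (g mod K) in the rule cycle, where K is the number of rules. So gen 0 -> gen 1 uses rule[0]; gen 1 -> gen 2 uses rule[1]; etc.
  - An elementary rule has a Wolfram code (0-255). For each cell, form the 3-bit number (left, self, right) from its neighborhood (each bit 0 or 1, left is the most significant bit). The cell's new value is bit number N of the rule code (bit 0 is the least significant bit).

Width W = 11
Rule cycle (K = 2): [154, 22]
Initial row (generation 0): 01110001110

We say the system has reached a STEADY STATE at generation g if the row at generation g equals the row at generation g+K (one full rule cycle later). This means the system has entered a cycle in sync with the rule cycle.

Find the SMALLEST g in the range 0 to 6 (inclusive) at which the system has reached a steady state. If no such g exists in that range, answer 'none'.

Answer: none

Derivation:
Gen 0: 01110001110
Gen 1 (rule 154): 11101011101
Gen 2 (rule 22): 00001000001
Gen 3 (rule 154): 00010100010
Gen 4 (rule 22): 00110110111
Gen 5 (rule 154): 01100100110
Gen 6 (rule 22): 10011111001
Gen 7 (rule 154): 01111110110
Gen 8 (rule 22): 10000000001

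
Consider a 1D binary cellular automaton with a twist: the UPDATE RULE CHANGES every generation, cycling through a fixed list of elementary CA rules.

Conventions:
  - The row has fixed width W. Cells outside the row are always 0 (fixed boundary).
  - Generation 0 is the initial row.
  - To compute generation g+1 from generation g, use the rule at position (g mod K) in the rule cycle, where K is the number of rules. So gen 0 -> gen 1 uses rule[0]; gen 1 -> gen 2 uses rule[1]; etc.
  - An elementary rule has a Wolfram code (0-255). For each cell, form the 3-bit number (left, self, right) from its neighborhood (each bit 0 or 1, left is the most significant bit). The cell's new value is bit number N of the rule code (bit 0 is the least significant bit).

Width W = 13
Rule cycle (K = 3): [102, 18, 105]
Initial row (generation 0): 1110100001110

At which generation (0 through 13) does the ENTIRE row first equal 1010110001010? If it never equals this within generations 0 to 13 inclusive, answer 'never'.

Gen 0: 1110100001110
Gen 1 (rule 102): 0011100010010
Gen 2 (rule 18): 0100010101101
Gen 3 (rule 105): 0001001011110
Gen 4 (rule 102): 0011011100010
Gen 5 (rule 18): 0100000010101
Gen 6 (rule 105): 0001111001010
Gen 7 (rule 102): 0010001011110
Gen 8 (rule 18): 0101010000001
Gen 9 (rule 105): 0010100111100
Gen 10 (rule 102): 0111101000100
Gen 11 (rule 18): 1000000101010
Gen 12 (rule 105): 0011110010100
Gen 13 (rule 102): 0100010111100

Answer: never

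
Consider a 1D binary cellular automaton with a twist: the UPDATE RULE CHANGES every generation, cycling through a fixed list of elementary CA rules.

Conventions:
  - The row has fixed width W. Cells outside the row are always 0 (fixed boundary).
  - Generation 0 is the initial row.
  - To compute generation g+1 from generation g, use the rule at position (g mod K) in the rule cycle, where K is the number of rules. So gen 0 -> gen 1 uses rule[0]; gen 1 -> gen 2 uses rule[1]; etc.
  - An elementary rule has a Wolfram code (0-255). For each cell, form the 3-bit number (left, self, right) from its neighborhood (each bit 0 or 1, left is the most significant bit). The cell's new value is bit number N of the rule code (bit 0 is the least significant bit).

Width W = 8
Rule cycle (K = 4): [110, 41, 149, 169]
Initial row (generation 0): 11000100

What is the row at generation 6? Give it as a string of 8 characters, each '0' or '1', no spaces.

Gen 0: 11000100
Gen 1 (rule 110): 11001100
Gen 2 (rule 41): 10001001
Gen 3 (rule 149): 11101101
Gen 4 (rule 169): 11011010
Gen 5 (rule 110): 11111110
Gen 6 (rule 41): 10000000

Answer: 10000000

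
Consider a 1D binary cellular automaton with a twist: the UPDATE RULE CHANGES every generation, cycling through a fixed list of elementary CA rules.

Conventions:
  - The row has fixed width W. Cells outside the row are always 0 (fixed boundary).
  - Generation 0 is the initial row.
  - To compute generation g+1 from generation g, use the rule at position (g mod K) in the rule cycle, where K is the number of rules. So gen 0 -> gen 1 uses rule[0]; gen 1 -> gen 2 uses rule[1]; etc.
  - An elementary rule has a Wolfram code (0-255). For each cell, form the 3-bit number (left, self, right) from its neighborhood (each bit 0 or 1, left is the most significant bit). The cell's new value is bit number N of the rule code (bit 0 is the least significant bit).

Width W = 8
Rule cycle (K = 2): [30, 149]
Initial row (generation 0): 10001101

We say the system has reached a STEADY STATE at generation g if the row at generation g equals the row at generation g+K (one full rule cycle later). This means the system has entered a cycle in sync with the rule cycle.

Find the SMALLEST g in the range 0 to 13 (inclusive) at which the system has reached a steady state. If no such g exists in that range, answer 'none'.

Answer: 7

Derivation:
Gen 0: 10001101
Gen 1 (rule 30): 11011001
Gen 2 (rule 149): 00000101
Gen 3 (rule 30): 00001101
Gen 4 (rule 149): 11100001
Gen 5 (rule 30): 10010011
Gen 6 (rule 149): 11011000
Gen 7 (rule 30): 10010100
Gen 8 (rule 149): 11010111
Gen 9 (rule 30): 10010100
Gen 10 (rule 149): 11010111
Gen 11 (rule 30): 10010100
Gen 12 (rule 149): 11010111
Gen 13 (rule 30): 10010100
Gen 14 (rule 149): 11010111
Gen 15 (rule 30): 10010100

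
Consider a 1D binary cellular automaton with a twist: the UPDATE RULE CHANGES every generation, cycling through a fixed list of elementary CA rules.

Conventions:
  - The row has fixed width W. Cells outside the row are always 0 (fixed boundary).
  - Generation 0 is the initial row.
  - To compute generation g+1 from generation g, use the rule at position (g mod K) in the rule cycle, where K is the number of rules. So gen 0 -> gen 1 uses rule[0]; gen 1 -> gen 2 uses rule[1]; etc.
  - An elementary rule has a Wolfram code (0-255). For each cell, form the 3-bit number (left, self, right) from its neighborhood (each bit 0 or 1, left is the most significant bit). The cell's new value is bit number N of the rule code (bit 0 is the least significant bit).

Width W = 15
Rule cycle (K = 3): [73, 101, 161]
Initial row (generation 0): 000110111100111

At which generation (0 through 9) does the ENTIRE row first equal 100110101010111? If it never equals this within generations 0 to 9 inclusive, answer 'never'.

Answer: never

Derivation:
Gen 0: 000110111100111
Gen 1 (rule 73): 110110100100101
Gen 2 (rule 101): 011011100100111
Gen 3 (rule 161): 000101000000010
Gen 4 (rule 73): 110000011111000
Gen 5 (rule 101): 010111000001011
Gen 6 (rule 161): 001010011100100
Gen 7 (rule 73): 100000010100001
Gen 8 (rule 101): 101111011101101
Gen 9 (rule 161): 010110101010010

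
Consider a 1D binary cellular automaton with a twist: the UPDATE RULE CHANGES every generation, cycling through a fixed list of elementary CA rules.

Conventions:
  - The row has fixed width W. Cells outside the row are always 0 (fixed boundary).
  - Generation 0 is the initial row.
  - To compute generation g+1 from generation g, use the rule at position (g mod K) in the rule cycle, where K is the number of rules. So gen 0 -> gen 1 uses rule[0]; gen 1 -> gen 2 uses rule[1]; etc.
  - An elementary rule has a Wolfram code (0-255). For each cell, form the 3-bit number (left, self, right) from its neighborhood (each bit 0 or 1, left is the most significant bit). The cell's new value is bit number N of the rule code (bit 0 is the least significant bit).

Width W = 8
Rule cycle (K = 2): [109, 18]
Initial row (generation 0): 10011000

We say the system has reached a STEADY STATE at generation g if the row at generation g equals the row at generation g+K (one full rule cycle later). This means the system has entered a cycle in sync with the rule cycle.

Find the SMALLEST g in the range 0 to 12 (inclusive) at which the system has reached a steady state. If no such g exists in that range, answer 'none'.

Gen 0: 10011000
Gen 1 (rule 109): 10011011
Gen 2 (rule 18): 01100000
Gen 3 (rule 109): 01101111
Gen 4 (rule 18): 10000000
Gen 5 (rule 109): 10111111
Gen 6 (rule 18): 00000000
Gen 7 (rule 109): 11111111
Gen 8 (rule 18): 00000000
Gen 9 (rule 109): 11111111
Gen 10 (rule 18): 00000000
Gen 11 (rule 109): 11111111
Gen 12 (rule 18): 00000000
Gen 13 (rule 109): 11111111
Gen 14 (rule 18): 00000000

Answer: 6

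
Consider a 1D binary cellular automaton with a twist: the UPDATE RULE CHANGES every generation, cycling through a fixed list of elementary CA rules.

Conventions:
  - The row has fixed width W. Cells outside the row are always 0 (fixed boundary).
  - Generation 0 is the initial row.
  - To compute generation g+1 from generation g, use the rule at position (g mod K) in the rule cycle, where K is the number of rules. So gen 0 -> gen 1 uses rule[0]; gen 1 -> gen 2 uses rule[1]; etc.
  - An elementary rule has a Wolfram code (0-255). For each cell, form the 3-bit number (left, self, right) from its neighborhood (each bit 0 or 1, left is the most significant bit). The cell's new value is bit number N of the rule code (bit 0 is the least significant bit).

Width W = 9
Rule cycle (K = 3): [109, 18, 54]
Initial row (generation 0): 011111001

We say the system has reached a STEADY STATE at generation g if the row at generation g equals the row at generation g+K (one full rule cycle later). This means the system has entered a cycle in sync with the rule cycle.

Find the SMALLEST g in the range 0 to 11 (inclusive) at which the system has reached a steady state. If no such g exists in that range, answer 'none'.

Answer: 3

Derivation:
Gen 0: 011111001
Gen 1 (rule 109): 010001001
Gen 2 (rule 18): 101010110
Gen 3 (rule 54): 111111001
Gen 4 (rule 109): 100001001
Gen 5 (rule 18): 010010110
Gen 6 (rule 54): 111111001
Gen 7 (rule 109): 100001001
Gen 8 (rule 18): 010010110
Gen 9 (rule 54): 111111001
Gen 10 (rule 109): 100001001
Gen 11 (rule 18): 010010110
Gen 12 (rule 54): 111111001
Gen 13 (rule 109): 100001001
Gen 14 (rule 18): 010010110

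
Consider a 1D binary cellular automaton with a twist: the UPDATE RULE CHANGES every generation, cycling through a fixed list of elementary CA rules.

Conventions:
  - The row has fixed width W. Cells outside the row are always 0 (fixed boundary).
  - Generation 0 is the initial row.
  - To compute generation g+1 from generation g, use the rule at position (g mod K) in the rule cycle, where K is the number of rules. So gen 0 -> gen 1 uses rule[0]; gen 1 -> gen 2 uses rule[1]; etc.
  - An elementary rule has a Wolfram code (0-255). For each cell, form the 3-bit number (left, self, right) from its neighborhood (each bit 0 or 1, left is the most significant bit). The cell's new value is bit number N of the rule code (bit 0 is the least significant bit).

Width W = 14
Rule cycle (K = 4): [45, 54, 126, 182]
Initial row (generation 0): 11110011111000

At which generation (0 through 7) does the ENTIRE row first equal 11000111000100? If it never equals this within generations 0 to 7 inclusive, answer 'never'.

Gen 0: 11110011111000
Gen 1 (rule 45): 10000010000011
Gen 2 (rule 54): 11000111000100
Gen 3 (rule 126): 11101101101110
Gen 4 (rule 182): 01010010010101
Gen 5 (rule 45): 01110010011111
Gen 6 (rule 54): 10001111100000
Gen 7 (rule 126): 11011000110000

Answer: 2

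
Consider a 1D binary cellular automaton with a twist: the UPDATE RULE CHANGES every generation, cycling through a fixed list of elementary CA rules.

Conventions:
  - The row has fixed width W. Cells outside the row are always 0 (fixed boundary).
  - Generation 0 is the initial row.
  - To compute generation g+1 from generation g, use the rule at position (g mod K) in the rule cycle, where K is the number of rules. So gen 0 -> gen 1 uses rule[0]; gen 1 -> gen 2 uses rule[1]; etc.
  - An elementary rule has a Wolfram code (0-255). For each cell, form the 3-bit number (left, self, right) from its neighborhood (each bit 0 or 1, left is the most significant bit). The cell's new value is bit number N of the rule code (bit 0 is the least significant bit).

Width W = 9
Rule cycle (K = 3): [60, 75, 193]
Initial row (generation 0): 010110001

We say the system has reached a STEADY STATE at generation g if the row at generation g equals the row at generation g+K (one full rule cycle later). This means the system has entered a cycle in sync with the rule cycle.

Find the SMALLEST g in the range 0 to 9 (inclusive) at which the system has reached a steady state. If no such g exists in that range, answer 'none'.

Gen 0: 010110001
Gen 1 (rule 60): 011101001
Gen 2 (rule 75): 110100010
Gen 3 (rule 193): 010001000
Gen 4 (rule 60): 011001100
Gen 5 (rule 75): 111011101
Gen 6 (rule 193): 011001100
Gen 7 (rule 60): 010101010
Gen 8 (rule 75): 100000000
Gen 9 (rule 193): 001111111
Gen 10 (rule 60): 001000000
Gen 11 (rule 75): 110011111
Gen 12 (rule 193): 010001111

Answer: none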